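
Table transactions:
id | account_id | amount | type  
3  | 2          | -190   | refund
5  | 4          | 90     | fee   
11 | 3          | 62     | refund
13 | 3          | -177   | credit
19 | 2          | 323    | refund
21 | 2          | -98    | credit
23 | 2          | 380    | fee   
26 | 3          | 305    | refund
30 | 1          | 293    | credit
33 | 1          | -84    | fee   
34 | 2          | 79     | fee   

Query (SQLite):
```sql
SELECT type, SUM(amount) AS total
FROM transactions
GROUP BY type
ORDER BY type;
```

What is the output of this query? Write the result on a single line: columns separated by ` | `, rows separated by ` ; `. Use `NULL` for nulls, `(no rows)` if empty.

credit | 18 ; fee | 465 ; refund | 500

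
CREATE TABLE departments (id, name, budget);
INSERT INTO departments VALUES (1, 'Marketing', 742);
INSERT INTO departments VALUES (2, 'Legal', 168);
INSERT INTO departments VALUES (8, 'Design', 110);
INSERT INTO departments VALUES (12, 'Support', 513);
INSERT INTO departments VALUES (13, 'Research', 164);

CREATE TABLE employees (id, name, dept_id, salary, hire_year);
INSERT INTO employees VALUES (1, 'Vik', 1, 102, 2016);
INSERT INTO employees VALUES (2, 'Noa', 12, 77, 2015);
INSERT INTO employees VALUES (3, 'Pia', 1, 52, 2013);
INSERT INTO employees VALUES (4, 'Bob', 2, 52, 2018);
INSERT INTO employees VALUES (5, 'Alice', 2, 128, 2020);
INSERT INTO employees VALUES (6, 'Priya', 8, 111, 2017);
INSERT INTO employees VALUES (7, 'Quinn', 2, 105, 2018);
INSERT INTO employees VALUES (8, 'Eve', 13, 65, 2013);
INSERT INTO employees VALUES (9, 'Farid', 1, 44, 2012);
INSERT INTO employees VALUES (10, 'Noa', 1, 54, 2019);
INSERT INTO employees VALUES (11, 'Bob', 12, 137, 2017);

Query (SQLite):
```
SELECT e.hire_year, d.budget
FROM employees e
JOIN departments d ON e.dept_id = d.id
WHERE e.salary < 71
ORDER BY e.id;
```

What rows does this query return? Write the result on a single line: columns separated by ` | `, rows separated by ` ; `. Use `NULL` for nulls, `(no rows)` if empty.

Each employees row matches the departments row where dept_id = departments.id.
Then keep rows with e.salary < 71.

2013 | 742 ; 2018 | 168 ; 2013 | 164 ; 2012 | 742 ; 2019 | 742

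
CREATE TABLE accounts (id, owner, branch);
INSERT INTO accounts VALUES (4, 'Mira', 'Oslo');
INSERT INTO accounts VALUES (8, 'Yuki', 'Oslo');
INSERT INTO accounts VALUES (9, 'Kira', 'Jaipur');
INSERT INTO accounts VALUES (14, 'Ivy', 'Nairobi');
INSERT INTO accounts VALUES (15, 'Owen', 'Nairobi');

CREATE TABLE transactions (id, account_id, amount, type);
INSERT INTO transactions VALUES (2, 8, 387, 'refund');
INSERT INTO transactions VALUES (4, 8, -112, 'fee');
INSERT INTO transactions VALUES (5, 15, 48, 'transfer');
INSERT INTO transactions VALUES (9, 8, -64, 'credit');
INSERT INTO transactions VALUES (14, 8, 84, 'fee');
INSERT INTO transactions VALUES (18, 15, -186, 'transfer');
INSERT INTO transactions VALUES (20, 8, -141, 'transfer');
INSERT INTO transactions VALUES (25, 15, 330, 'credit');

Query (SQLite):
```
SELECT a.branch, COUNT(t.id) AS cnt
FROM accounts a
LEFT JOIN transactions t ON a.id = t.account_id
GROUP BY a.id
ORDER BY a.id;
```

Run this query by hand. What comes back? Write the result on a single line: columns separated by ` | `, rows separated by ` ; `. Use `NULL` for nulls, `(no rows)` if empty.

Oslo | 0 ; Oslo | 5 ; Jaipur | 0 ; Nairobi | 0 ; Nairobi | 3

LEFT JOIN keeps every accounts row; unmatched ones get NULL for transactions columns.
Group by accounts.id and compute COUNT(t.id). COUNT(col) of an all-NULL group is 0.
  4: ids {—} → COUNT(t.id)=0
  8: ids {2, 4, 9, 14, 20} → COUNT(t.id)=5
  9: ids {—} → COUNT(t.id)=0
  14: ids {—} → COUNT(t.id)=0
  15: ids {5, 18, 25} → COUNT(t.id)=3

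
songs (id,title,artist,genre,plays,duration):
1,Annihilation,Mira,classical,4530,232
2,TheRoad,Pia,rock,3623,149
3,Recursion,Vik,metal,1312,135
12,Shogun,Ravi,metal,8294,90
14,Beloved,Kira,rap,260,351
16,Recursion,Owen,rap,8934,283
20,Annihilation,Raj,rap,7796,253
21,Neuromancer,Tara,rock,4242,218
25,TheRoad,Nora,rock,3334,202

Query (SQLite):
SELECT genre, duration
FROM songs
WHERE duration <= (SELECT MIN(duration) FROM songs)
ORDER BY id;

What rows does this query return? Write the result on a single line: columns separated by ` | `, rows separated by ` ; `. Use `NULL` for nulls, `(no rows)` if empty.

Scalar subquery: MIN(duration) over all songs rows = 90.
Keep rows where duration <= that value.

metal | 90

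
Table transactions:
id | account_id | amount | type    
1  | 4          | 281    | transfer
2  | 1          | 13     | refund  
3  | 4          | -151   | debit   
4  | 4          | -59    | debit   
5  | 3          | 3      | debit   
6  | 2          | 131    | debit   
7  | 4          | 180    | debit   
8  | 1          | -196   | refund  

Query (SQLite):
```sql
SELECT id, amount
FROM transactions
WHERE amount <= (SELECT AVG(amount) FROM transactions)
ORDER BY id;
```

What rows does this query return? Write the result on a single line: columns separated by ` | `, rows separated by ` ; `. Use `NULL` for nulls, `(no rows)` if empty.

2 | 13 ; 3 | -151 ; 4 | -59 ; 5 | 3 ; 8 | -196

Scalar subquery: AVG(amount) over all transactions rows = 25.25.
Keep rows where amount <= that value.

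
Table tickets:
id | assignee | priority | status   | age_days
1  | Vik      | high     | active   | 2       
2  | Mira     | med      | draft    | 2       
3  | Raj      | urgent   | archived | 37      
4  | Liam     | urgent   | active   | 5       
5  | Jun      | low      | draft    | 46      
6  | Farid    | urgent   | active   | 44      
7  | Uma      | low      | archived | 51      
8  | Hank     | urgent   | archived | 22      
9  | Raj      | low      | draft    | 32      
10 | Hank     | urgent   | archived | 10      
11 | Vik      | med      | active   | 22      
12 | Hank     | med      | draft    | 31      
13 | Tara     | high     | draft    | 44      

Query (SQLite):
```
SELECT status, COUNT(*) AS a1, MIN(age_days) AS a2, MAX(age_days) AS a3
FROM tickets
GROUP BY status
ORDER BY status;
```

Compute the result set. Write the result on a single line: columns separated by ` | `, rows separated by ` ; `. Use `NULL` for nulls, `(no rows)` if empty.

Group tickets by status.
Per group compute: COUNT(*), MIN(age_days), MAX(age_days).
  active: ids {1, 4, 6, 11} → COUNT(*)=4, MIN(age_days)=2, MAX(age_days)=44
  archived: ids {3, 7, 8, 10} → COUNT(*)=4, MIN(age_days)=10, MAX(age_days)=51
  draft: ids {2, 5, 9, 12, 13} → COUNT(*)=5, MIN(age_days)=2, MAX(age_days)=46

active | 4 | 2 | 44 ; archived | 4 | 10 | 51 ; draft | 5 | 2 | 46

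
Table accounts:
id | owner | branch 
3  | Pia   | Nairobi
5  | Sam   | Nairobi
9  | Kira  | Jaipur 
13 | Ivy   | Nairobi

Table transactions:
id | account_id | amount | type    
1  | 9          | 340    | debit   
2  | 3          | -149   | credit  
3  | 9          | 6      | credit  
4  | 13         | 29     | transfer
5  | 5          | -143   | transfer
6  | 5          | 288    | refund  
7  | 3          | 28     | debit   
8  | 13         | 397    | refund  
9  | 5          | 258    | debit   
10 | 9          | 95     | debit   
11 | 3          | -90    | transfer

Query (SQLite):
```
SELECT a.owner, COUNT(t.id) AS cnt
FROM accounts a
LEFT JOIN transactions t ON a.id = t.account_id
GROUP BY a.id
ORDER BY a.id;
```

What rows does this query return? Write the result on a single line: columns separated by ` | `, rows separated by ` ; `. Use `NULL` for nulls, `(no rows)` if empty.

LEFT JOIN keeps every accounts row; unmatched ones get NULL for transactions columns.
Group by accounts.id and compute COUNT(t.id). COUNT(col) of an all-NULL group is 0.
  3: ids {2, 7, 11} → COUNT(t.id)=3
  5: ids {5, 6, 9} → COUNT(t.id)=3
  9: ids {1, 3, 10} → COUNT(t.id)=3
  13: ids {4, 8} → COUNT(t.id)=2

Pia | 3 ; Sam | 3 ; Kira | 3 ; Ivy | 2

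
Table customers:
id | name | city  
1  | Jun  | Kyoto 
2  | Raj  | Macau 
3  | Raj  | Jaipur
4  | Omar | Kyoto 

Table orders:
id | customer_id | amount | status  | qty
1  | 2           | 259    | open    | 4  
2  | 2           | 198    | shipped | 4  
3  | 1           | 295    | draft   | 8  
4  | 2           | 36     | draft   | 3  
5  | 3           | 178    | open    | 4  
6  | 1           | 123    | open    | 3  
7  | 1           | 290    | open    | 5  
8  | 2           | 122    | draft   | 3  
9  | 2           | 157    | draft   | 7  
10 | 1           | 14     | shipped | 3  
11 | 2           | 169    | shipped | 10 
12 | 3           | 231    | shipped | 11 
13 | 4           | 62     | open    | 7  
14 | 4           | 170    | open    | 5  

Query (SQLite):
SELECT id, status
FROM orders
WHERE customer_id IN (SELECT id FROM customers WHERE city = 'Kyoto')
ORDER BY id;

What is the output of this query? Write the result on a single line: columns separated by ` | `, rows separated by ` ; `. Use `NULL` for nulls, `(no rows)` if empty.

3 | draft ; 6 | open ; 7 | open ; 10 | shipped ; 13 | open ; 14 | open

Inner query: customers.id where city = 'Kyoto'.
Outer: keep orders rows whose customer_id is in that set.
Inner query → {1, 4}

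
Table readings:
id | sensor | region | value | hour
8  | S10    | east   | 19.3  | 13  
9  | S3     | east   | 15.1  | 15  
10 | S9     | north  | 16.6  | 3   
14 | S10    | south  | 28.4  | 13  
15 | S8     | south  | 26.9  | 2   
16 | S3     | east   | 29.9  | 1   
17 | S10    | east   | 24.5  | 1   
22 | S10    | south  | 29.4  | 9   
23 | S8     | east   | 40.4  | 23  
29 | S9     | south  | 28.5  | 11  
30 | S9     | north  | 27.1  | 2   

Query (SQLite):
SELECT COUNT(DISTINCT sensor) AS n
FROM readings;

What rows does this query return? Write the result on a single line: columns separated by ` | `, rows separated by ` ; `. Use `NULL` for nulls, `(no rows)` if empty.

4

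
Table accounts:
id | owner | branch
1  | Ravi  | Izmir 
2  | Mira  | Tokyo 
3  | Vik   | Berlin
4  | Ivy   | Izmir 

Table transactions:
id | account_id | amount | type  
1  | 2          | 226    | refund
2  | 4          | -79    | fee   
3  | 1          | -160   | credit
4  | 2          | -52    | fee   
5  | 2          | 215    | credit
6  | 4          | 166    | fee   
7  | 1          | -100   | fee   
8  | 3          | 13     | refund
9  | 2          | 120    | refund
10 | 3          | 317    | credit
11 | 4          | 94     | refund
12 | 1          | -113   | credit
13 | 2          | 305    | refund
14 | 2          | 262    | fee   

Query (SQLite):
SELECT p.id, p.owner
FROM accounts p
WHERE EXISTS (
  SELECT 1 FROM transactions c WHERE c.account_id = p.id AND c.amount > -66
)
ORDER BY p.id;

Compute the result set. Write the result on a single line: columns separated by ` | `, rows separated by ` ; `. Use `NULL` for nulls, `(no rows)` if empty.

2 | Mira ; 3 | Vik ; 4 | Ivy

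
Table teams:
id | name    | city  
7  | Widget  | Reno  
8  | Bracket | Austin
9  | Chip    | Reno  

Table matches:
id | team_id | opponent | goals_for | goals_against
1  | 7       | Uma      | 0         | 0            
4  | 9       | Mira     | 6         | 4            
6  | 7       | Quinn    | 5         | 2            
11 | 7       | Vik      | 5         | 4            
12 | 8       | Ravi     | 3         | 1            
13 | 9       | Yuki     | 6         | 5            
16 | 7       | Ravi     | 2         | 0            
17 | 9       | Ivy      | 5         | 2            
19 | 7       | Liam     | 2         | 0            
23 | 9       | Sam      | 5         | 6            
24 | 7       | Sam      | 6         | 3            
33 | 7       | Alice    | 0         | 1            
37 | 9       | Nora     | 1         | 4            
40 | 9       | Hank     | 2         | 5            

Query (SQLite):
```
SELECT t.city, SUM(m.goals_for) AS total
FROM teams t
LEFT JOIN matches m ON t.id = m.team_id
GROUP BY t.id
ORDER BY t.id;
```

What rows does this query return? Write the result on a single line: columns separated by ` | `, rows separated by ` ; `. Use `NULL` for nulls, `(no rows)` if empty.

Reno | 20 ; Austin | 3 ; Reno | 25

LEFT JOIN keeps every teams row; unmatched ones get NULL for matches columns.
Group by teams.id and compute SUM(m.goals_for). SUM over an all-NULL group is NULL.
  7: ids {1, 6, 11, 16, 19, 24, 33} → SUM(m.goals_for)=20
  8: ids {12} → SUM(m.goals_for)=3
  9: ids {4, 13, 17, 23, 37, 40} → SUM(m.goals_for)=25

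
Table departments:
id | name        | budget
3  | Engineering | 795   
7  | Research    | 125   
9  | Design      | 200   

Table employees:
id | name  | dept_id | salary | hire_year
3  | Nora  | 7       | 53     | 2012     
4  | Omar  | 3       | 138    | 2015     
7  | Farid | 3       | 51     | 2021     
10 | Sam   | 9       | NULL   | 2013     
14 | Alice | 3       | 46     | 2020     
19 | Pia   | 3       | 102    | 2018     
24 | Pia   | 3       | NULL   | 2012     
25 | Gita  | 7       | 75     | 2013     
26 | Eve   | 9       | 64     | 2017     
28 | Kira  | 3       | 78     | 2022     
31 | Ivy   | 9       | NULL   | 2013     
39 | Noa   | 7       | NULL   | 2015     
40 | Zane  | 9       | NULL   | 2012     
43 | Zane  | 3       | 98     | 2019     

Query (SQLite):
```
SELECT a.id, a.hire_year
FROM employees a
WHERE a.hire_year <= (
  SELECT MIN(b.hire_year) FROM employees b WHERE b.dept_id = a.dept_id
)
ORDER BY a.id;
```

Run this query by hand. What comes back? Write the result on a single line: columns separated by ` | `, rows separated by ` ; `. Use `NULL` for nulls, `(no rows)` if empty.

3 | 2012 ; 24 | 2012 ; 40 | 2012

For each employees row a, compute MIN(hire_year) over rows sharing a.dept_id.
Keep row a if a.hire_year <= that per-group MIN.
  dept_id=3: MIN(hire_year) = 2012
  dept_id=7: MIN(hire_year) = 2012
  dept_id=9: MIN(hire_year) = 2012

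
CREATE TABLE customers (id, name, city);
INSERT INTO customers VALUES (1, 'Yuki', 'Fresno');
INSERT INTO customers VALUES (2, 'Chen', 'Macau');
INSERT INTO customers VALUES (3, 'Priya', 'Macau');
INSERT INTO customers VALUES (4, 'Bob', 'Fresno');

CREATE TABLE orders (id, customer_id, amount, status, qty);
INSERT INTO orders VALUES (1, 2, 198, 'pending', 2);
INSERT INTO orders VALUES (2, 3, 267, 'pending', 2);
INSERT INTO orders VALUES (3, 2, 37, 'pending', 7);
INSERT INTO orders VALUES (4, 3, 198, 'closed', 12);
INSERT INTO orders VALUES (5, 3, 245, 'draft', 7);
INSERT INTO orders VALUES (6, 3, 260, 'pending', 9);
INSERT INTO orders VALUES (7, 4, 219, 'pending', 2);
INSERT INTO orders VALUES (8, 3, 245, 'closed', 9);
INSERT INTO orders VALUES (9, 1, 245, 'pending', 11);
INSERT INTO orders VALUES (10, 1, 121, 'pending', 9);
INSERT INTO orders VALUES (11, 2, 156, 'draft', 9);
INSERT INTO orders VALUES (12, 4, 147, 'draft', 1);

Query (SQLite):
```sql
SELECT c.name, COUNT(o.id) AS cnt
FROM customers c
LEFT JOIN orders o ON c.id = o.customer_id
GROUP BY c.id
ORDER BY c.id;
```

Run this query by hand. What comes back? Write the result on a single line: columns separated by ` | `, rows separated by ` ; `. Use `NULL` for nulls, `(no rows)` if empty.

LEFT JOIN keeps every customers row; unmatched ones get NULL for orders columns.
Group by customers.id and compute COUNT(o.id). COUNT(col) of an all-NULL group is 0.
  1: ids {9, 10} → COUNT(o.id)=2
  2: ids {1, 3, 11} → COUNT(o.id)=3
  3: ids {2, 4, 5, 6, 8} → COUNT(o.id)=5
  4: ids {7, 12} → COUNT(o.id)=2

Yuki | 2 ; Chen | 3 ; Priya | 5 ; Bob | 2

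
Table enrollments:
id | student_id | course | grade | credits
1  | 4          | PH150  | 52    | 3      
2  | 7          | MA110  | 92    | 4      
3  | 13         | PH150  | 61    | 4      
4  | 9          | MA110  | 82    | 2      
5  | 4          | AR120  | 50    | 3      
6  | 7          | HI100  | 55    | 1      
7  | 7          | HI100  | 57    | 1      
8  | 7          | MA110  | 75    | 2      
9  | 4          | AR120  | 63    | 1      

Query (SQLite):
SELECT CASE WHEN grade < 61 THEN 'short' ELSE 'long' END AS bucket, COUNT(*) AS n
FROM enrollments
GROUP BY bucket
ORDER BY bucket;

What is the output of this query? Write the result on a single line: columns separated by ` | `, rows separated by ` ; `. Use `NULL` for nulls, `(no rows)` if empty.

long | 5 ; short | 4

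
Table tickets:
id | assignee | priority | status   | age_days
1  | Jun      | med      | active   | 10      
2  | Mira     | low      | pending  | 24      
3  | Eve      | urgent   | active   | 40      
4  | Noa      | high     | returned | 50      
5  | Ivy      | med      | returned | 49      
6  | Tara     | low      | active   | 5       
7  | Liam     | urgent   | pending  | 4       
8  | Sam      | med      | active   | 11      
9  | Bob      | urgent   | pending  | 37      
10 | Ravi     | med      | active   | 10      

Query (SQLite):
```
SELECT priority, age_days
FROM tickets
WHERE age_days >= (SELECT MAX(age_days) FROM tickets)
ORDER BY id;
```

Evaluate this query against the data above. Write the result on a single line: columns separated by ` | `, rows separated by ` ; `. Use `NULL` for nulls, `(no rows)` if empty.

high | 50

Scalar subquery: MAX(age_days) over all tickets rows = 50.
Keep rows where age_days >= that value.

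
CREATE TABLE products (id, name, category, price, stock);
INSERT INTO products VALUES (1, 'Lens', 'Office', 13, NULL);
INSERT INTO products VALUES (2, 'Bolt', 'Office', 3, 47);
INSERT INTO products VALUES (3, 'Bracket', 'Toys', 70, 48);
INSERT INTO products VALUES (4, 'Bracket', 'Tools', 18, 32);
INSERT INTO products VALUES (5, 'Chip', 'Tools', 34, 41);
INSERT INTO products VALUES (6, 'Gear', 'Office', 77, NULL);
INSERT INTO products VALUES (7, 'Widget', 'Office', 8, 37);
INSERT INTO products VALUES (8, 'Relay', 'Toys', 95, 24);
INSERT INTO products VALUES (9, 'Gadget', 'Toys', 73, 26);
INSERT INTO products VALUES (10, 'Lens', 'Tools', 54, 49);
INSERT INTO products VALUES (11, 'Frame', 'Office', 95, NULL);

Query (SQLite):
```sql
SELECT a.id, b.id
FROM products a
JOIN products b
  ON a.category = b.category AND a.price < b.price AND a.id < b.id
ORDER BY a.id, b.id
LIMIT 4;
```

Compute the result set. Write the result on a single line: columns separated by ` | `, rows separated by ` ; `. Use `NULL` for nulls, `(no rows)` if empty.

Pairs (a,b) with same category, a.price < b.price, a.id < b.id.
category groups: Office:{1,2,6,7,11} Tools:{4,5,10} Toys:{3,8,9}
Ordered by (a.id, b.id); first 4.

1 | 6 ; 1 | 11 ; 2 | 6 ; 2 | 7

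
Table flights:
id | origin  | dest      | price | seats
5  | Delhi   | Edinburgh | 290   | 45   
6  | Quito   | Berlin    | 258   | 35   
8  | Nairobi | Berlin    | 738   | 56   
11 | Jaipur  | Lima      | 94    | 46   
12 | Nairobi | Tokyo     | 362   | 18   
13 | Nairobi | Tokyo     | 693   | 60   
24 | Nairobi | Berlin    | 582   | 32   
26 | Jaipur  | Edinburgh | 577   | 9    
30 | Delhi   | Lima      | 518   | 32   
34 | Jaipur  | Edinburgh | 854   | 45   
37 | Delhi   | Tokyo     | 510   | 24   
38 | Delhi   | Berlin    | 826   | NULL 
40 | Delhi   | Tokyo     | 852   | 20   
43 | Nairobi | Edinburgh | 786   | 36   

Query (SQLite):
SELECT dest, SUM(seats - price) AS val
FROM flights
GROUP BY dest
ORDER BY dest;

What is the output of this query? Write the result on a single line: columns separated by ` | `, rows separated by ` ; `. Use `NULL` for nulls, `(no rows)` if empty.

For each row compute seats - price.
Group by dest; take SUM of the expression per group.
  Berlin: ids {6, 8, 24, 38} → SUM(seats - price)=-1455
  Edinburgh: ids {5, 26, 34, 43} → SUM(seats - price)=-2372
  Lima: ids {11, 30} → SUM(seats - price)=-534
  Tokyo: ids {12, 13, 37, 40} → SUM(seats - price)=-2295

Berlin | -1455 ; Edinburgh | -2372 ; Lima | -534 ; Tokyo | -2295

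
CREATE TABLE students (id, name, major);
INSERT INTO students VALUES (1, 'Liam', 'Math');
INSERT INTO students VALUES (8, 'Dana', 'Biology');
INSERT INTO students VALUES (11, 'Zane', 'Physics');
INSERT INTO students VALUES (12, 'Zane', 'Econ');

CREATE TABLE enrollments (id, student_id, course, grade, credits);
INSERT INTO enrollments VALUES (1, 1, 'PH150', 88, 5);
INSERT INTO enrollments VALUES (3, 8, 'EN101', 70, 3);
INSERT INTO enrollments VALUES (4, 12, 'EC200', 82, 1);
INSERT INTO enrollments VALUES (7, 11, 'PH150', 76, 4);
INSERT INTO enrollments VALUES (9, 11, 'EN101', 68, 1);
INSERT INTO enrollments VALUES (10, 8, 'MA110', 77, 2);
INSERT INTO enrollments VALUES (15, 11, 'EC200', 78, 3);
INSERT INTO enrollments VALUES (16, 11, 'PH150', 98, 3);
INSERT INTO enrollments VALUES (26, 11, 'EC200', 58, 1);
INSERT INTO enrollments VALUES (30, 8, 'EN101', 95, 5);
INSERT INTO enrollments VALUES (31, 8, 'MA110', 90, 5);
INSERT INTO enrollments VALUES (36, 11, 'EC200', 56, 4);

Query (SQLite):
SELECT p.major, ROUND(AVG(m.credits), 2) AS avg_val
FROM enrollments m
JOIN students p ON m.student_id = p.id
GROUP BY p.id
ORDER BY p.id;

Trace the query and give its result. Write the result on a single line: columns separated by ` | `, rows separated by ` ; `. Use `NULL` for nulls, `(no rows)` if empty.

Join each enrollments row to its students via student_id.
Group joined rows by students.id; compute ROUND(AVG(m.credits), 2) per group.
  1: ids {1} → ROUND(AVG(m.credits), 2)=5
  8: ids {3, 10, 30, 31} → ROUND(AVG(m.credits), 2)=3.75
  11: ids {7, 9, 15, 16, 26, 36} → ROUND(AVG(m.credits), 2)=2.67
  12: ids {4} → ROUND(AVG(m.credits), 2)=1

Math | 5 ; Biology | 3.75 ; Physics | 2.67 ; Econ | 1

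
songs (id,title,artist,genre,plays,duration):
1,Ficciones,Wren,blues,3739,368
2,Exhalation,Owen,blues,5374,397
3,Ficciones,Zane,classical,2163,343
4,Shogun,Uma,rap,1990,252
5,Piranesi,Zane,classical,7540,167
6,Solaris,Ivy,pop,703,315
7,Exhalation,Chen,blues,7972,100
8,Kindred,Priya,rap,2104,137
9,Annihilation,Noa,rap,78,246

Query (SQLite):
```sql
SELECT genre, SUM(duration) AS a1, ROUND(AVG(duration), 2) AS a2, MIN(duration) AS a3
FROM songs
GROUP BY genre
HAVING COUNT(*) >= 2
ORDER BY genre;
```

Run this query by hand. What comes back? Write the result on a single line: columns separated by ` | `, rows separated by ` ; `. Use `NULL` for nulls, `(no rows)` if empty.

Group songs by genre.
Per group compute: SUM(duration), ROUND(AVG(duration), 2), MIN(duration).
HAVING: drop groups with fewer than 2 rows.
  blues: ids {1, 2, 7} → SUM(duration)=865, ROUND(AVG(duration), 2)=288.33, MIN(duration)=100
  classical: ids {3, 5} → SUM(duration)=510, ROUND(AVG(duration), 2)=255, MIN(duration)=167
  pop: ids {6} → SUM(duration)=315, ROUND(AVG(duration), 2)=315, MIN(duration)=315
  rap: ids {4, 8, 9} → SUM(duration)=635, ROUND(AVG(duration), 2)=211.67, MIN(duration)=137

blues | 865 | 288.33 | 100 ; classical | 510 | 255 | 167 ; rap | 635 | 211.67 | 137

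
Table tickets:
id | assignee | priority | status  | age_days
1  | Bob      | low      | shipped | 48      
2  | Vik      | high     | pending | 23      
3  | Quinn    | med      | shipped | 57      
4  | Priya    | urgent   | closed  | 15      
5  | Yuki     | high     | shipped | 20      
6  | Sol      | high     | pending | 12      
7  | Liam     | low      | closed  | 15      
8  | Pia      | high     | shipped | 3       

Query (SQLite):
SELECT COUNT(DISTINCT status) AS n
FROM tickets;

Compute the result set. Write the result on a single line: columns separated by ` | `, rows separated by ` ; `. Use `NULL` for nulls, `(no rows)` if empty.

3

Count distinct non-NULL status values.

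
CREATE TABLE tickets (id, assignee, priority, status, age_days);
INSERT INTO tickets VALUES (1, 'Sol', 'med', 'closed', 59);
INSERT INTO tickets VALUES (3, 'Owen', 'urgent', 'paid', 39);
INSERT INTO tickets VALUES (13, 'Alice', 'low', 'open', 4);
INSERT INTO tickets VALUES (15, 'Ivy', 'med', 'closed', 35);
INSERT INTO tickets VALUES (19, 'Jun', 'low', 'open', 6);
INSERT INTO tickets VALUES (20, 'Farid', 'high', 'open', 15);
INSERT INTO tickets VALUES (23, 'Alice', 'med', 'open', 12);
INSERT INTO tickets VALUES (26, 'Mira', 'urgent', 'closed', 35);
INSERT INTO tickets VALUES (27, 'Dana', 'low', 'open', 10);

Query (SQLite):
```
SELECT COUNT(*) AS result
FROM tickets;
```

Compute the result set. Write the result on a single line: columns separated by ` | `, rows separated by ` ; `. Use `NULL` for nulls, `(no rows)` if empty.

All age_days values: [59, 39, 4, 35, 6, 15, 12, 35, 10].
COUNT(*) counts rows → 9.

9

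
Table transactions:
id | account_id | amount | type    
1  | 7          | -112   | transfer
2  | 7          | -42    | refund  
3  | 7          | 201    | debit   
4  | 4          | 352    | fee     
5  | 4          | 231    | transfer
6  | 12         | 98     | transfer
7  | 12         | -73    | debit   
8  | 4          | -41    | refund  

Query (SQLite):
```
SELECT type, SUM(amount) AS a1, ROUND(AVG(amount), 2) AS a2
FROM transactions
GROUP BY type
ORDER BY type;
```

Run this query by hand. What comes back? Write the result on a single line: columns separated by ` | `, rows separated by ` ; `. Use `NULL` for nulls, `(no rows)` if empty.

debit | 128 | 64 ; fee | 352 | 352 ; refund | -83 | -41.5 ; transfer | 217 | 72.33

Group transactions by type.
Per group compute: SUM(amount), ROUND(AVG(amount), 2).
  debit: ids {3, 7} → SUM(amount)=128, ROUND(AVG(amount), 2)=64
  fee: ids {4} → SUM(amount)=352, ROUND(AVG(amount), 2)=352
  refund: ids {2, 8} → SUM(amount)=-83, ROUND(AVG(amount), 2)=-41.5
  transfer: ids {1, 5, 6} → SUM(amount)=217, ROUND(AVG(amount), 2)=72.33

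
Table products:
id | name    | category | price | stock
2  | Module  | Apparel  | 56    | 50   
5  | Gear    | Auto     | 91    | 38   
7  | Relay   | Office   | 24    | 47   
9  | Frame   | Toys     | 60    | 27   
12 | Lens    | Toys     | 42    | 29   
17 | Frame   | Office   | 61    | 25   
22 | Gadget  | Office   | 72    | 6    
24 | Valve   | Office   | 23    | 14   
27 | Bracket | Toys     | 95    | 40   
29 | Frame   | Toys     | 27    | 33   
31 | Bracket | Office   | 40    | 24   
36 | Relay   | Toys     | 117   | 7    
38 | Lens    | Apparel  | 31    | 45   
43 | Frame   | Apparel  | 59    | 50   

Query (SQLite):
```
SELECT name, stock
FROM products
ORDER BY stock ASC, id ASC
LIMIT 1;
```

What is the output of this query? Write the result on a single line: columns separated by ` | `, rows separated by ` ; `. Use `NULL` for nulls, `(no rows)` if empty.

Gadget | 6

Sort by stock asc, tiebreak id asc: (6, id=22), (7, id=36), (14, id=24), (24, id=31) …. Take first 1.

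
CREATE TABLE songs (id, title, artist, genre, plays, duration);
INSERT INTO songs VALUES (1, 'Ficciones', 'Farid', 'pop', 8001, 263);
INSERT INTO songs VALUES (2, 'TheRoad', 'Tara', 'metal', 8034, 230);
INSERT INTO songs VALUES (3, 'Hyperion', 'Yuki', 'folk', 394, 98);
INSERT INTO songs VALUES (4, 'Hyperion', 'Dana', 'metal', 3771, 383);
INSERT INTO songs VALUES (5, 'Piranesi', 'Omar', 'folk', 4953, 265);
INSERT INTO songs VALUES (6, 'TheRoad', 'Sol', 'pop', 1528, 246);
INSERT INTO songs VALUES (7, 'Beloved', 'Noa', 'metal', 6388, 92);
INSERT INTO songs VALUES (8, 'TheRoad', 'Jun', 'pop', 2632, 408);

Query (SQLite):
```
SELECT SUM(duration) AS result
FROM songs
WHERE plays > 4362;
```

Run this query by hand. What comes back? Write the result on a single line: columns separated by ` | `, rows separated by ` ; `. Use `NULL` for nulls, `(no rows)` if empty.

Rows where plays > 4362 → duration values: [263, 230, 265, 92].
SUM of non-NULL values = 850.

850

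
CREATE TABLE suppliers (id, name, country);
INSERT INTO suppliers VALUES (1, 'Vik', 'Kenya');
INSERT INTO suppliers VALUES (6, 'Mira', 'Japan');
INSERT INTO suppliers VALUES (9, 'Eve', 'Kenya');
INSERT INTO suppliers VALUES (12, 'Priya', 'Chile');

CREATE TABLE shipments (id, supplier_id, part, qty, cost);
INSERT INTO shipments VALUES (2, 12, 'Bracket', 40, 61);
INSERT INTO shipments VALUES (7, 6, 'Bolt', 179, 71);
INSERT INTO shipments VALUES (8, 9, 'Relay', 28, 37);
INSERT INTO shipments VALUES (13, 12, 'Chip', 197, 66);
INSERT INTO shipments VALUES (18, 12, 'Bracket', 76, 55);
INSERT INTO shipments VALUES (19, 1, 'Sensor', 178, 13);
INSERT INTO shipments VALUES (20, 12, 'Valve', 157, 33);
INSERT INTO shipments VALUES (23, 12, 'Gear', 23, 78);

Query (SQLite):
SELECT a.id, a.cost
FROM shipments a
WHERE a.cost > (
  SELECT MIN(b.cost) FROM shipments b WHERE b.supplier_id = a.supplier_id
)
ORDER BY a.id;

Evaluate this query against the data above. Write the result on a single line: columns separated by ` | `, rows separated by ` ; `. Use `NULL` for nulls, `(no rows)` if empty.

For each shipments row a, compute MIN(cost) over rows sharing a.supplier_id.
Keep row a if a.cost > that per-group MIN.
  supplier_id=1: MIN(cost) = 13
  supplier_id=6: MIN(cost) = 71
  supplier_id=9: MIN(cost) = 37
  supplier_id=12: MIN(cost) = 33

2 | 61 ; 13 | 66 ; 18 | 55 ; 23 | 78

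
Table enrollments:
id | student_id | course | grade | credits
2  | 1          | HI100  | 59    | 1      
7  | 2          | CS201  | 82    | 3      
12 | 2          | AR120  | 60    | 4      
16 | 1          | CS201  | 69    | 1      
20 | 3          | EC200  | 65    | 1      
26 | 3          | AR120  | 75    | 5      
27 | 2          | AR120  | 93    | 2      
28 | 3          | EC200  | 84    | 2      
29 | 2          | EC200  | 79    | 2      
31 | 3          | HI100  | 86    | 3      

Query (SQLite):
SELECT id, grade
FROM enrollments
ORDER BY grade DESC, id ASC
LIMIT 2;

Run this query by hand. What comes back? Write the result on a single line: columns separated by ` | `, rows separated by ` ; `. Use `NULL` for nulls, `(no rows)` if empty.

27 | 93 ; 31 | 86

Sort by grade desc, tiebreak id asc: (93, id=27), (86, id=31), (84, id=28), (82, id=7), (79, id=29) …. Take first 2.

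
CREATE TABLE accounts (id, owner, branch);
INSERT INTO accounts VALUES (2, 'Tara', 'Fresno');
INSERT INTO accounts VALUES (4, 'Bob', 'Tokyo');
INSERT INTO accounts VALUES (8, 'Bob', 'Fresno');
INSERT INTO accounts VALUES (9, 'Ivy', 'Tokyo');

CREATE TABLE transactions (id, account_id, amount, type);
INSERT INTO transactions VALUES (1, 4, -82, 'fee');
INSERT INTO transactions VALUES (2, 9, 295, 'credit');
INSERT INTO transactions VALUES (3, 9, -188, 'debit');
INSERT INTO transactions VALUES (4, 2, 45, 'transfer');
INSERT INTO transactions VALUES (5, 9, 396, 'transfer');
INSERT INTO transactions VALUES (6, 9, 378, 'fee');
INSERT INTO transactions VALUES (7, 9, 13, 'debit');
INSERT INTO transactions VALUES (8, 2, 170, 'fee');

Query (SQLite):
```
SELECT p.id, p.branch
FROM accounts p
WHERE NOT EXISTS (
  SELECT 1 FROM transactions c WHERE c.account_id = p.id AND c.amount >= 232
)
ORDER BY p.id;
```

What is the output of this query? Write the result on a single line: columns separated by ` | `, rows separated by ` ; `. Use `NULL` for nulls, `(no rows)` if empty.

2 | Fresno ; 4 | Tokyo ; 8 | Fresno

For each accounts row, check whether any transactions with matching account_id has amount >= 232.
Keep rows where that is false.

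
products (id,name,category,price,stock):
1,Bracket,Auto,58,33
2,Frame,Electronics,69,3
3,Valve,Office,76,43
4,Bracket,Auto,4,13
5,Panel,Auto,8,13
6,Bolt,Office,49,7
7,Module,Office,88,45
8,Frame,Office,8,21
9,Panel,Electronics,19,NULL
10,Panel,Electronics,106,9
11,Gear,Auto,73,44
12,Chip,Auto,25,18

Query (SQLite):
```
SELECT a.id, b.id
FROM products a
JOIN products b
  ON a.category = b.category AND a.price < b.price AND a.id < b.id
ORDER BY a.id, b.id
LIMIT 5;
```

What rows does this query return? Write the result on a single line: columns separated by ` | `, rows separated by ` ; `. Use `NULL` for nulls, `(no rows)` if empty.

Pairs (a,b) with same category, a.price < b.price, a.id < b.id.
category groups: Auto:{1,4,5,11,12} Electronics:{2,9,10} Office:{3,6,7,8}
Ordered by (a.id, b.id); first 5.

1 | 11 ; 2 | 10 ; 3 | 7 ; 4 | 5 ; 4 | 11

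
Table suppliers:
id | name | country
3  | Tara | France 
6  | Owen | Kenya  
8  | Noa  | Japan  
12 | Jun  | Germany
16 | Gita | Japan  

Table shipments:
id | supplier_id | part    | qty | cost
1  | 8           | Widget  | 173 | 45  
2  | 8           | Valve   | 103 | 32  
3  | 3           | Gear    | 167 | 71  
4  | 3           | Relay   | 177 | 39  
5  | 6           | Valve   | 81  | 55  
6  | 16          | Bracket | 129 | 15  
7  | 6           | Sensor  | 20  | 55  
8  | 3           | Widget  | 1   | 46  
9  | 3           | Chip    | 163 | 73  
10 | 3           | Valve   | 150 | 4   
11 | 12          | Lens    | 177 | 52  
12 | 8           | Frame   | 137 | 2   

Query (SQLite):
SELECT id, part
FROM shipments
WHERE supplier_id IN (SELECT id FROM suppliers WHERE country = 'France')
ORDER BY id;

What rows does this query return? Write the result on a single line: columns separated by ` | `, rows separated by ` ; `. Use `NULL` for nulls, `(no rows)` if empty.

Inner query: suppliers.id where country = 'France'.
Outer: keep shipments rows whose supplier_id is in that set.
Inner query → {3}

3 | Gear ; 4 | Relay ; 8 | Widget ; 9 | Chip ; 10 | Valve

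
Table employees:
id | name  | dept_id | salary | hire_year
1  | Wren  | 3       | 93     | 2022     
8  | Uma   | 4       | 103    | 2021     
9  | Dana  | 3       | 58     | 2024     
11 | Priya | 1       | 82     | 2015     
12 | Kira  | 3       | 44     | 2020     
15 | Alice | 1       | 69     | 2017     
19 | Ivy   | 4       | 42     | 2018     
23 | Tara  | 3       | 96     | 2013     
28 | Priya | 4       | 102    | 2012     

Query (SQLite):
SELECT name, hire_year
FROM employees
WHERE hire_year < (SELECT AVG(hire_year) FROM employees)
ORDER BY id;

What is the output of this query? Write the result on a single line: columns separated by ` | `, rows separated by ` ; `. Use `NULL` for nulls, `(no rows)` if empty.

Priya | 2015 ; Alice | 2017 ; Tara | 2013 ; Priya | 2012

Scalar subquery: AVG(hire_year) over all employees rows = 2018.0.
Keep rows where hire_year < that value.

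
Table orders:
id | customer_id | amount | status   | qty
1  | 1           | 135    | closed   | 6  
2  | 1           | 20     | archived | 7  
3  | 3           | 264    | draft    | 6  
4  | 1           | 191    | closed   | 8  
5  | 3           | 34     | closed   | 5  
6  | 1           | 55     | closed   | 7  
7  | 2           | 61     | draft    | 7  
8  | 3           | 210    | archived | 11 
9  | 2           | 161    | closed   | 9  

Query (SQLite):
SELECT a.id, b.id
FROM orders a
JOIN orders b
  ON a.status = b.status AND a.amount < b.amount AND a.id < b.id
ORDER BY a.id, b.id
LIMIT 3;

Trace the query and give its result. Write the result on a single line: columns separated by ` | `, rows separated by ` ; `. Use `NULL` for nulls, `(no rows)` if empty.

1 | 4 ; 1 | 9 ; 2 | 8

Pairs (a,b) with same status, a.amount < b.amount, a.id < b.id.
status groups: archived:{2,8} closed:{1,4,5,6,9} draft:{3,7}
Ordered by (a.id, b.id); first 3.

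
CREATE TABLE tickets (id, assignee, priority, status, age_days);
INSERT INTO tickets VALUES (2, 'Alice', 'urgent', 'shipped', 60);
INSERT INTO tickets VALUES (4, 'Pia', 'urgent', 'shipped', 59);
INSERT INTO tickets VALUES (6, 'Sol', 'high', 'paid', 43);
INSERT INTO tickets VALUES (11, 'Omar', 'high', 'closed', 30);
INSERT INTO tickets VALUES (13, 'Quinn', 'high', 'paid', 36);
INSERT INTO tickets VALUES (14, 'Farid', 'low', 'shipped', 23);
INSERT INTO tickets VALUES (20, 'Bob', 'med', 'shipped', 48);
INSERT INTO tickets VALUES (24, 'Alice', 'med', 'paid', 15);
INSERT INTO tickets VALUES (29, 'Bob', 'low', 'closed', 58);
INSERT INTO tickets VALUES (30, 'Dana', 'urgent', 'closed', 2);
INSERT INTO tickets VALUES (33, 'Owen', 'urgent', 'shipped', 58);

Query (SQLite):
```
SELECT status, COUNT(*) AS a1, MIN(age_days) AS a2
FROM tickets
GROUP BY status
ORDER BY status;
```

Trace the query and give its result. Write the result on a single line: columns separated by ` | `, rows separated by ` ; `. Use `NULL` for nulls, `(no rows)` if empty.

closed | 3 | 2 ; paid | 3 | 15 ; shipped | 5 | 23

Group tickets by status.
Per group compute: COUNT(*), MIN(age_days).
  closed: ids {11, 29, 30} → COUNT(*)=3, MIN(age_days)=2
  paid: ids {6, 13, 24} → COUNT(*)=3, MIN(age_days)=15
  shipped: ids {2, 4, 14, 20, 33} → COUNT(*)=5, MIN(age_days)=23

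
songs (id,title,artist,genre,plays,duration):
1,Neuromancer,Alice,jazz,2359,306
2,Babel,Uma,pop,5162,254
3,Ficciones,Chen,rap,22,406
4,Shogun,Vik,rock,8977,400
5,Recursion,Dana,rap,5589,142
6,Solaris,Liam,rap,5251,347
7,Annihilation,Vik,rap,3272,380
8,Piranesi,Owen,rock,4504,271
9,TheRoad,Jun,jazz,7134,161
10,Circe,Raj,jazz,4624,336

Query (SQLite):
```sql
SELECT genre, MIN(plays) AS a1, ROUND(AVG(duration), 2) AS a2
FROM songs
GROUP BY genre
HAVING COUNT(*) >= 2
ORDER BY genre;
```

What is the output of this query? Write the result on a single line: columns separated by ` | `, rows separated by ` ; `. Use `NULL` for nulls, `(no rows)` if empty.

Group songs by genre.
Per group compute: MIN(plays), ROUND(AVG(duration), 2).
HAVING: drop groups with fewer than 2 rows.
  jazz: ids {1, 9, 10} → MIN(plays)=2359, ROUND(AVG(duration), 2)=267.67
  pop: ids {2} → MIN(plays)=5162, ROUND(AVG(duration), 2)=254
  rap: ids {3, 5, 6, 7} → MIN(plays)=22, ROUND(AVG(duration), 2)=318.75
  rock: ids {4, 8} → MIN(plays)=4504, ROUND(AVG(duration), 2)=335.5

jazz | 2359 | 267.67 ; rap | 22 | 318.75 ; rock | 4504 | 335.5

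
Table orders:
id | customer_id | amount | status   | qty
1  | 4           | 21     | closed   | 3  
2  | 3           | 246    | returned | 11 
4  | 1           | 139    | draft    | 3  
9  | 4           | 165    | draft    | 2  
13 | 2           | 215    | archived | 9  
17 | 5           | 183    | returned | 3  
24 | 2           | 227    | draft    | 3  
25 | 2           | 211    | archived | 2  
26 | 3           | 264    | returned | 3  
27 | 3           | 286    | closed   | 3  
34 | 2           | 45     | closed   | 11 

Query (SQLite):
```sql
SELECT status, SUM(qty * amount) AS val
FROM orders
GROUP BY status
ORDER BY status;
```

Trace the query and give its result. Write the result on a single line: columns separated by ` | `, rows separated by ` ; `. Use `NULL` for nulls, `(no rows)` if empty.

archived | 2357 ; closed | 1416 ; draft | 1428 ; returned | 4047

For each row compute qty * amount.
Group by status; take SUM of the expression per group.
  archived: ids {13, 25} → SUM(qty * amount)=2357
  closed: ids {1, 27, 34} → SUM(qty * amount)=1416
  draft: ids {4, 9, 24} → SUM(qty * amount)=1428
  returned: ids {2, 17, 26} → SUM(qty * amount)=4047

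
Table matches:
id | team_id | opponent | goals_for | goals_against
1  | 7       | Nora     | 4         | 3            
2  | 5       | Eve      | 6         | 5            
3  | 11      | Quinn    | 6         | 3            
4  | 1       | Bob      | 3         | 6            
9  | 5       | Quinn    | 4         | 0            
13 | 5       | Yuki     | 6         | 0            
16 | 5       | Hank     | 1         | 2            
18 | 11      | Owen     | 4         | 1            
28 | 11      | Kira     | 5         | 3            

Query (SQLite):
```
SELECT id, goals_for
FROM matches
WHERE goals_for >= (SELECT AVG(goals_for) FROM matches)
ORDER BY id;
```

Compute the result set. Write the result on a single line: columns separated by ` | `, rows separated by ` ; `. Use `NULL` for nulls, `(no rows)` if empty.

2 | 6 ; 3 | 6 ; 13 | 6 ; 28 | 5

Scalar subquery: AVG(goals_for) over all matches rows = 4.333333 (≈; comparison uses full precision).
Keep rows where goals_for >= that value.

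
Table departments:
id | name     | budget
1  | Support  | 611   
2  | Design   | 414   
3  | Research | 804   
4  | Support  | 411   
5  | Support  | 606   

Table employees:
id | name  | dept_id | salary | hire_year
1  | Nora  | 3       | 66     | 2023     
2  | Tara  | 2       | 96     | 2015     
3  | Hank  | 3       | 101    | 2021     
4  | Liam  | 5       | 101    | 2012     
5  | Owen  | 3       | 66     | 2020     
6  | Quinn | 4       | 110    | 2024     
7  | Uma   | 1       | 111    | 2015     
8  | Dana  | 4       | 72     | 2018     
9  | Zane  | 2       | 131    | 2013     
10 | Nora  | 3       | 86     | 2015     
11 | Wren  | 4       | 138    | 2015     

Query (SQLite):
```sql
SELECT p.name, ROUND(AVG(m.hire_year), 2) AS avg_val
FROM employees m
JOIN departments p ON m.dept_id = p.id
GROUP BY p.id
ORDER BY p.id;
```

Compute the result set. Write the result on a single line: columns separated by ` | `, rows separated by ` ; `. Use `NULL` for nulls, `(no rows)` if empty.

Join each employees row to its departments via dept_id.
Group joined rows by departments.id; compute ROUND(AVG(m.hire_year), 2) per group.
  1: ids {7} → ROUND(AVG(m.hire_year), 2)=2015
  2: ids {2, 9} → ROUND(AVG(m.hire_year), 2)=2014
  3: ids {1, 3, 5, 10} → ROUND(AVG(m.hire_year), 2)=2019.75
  4: ids {6, 8, 11} → ROUND(AVG(m.hire_year), 2)=2019
  5: ids {4} → ROUND(AVG(m.hire_year), 2)=2012

Support | 2015 ; Design | 2014 ; Research | 2019.75 ; Support | 2019 ; Support | 2012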